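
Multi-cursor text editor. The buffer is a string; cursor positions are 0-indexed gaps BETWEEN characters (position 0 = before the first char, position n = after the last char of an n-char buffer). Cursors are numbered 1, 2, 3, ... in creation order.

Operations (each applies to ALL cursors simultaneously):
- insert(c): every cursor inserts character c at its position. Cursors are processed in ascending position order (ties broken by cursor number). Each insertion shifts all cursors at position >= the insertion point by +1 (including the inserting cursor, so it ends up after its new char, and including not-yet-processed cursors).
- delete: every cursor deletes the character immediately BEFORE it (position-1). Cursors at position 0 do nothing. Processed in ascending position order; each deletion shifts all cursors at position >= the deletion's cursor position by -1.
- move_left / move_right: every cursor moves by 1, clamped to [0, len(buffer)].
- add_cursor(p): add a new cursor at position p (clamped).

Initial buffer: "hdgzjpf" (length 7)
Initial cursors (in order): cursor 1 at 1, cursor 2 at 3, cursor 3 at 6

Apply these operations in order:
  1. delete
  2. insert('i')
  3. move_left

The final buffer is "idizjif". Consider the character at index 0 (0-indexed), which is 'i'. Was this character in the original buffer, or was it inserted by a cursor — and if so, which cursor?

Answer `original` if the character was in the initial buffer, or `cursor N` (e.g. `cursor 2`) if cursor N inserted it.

Answer: cursor 1

Derivation:
After op 1 (delete): buffer="dzjf" (len 4), cursors c1@0 c2@1 c3@3, authorship ....
After op 2 (insert('i')): buffer="idizjif" (len 7), cursors c1@1 c2@3 c3@6, authorship 1.2..3.
After op 3 (move_left): buffer="idizjif" (len 7), cursors c1@0 c2@2 c3@5, authorship 1.2..3.
Authorship (.=original, N=cursor N): 1 . 2 . . 3 .
Index 0: author = 1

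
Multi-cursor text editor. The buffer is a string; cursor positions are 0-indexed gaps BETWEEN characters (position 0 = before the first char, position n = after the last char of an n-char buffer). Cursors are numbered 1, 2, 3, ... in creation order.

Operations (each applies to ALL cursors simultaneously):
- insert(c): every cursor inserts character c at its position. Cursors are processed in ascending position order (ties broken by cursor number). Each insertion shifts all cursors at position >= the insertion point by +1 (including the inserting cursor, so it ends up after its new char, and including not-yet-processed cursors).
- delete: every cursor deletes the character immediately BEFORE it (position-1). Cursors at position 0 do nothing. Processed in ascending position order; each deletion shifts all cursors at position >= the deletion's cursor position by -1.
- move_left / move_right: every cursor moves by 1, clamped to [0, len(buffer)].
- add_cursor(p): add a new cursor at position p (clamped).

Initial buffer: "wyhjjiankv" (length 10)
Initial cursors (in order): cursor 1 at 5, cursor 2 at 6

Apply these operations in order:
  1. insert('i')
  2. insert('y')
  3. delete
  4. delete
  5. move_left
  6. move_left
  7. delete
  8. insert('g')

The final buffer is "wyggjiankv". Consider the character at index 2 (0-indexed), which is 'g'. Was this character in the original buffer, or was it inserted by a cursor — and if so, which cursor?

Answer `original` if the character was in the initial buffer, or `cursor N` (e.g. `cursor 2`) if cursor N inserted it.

After op 1 (insert('i')): buffer="wyhjjiiiankv" (len 12), cursors c1@6 c2@8, authorship .....1.2....
After op 2 (insert('y')): buffer="wyhjjiyiiyankv" (len 14), cursors c1@7 c2@10, authorship .....11.22....
After op 3 (delete): buffer="wyhjjiiiankv" (len 12), cursors c1@6 c2@8, authorship .....1.2....
After op 4 (delete): buffer="wyhjjiankv" (len 10), cursors c1@5 c2@6, authorship ..........
After op 5 (move_left): buffer="wyhjjiankv" (len 10), cursors c1@4 c2@5, authorship ..........
After op 6 (move_left): buffer="wyhjjiankv" (len 10), cursors c1@3 c2@4, authorship ..........
After op 7 (delete): buffer="wyjiankv" (len 8), cursors c1@2 c2@2, authorship ........
After op 8 (insert('g')): buffer="wyggjiankv" (len 10), cursors c1@4 c2@4, authorship ..12......
Authorship (.=original, N=cursor N): . . 1 2 . . . . . .
Index 2: author = 1

Answer: cursor 1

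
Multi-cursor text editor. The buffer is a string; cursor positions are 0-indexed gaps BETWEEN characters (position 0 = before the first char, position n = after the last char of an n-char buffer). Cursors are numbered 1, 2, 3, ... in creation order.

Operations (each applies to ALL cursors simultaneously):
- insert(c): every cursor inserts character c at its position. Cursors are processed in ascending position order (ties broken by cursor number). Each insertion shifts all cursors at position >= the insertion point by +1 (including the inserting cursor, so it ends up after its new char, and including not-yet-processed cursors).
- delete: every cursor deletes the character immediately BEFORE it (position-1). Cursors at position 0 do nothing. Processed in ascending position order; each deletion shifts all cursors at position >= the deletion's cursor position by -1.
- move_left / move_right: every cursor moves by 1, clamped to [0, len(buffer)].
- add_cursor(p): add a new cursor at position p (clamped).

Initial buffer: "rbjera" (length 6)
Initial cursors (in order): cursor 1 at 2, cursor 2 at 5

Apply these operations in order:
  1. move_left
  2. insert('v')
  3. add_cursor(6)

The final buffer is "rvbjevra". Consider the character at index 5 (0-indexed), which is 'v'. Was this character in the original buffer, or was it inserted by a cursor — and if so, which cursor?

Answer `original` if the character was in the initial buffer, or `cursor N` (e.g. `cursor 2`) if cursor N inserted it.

Answer: cursor 2

Derivation:
After op 1 (move_left): buffer="rbjera" (len 6), cursors c1@1 c2@4, authorship ......
After op 2 (insert('v')): buffer="rvbjevra" (len 8), cursors c1@2 c2@6, authorship .1...2..
After op 3 (add_cursor(6)): buffer="rvbjevra" (len 8), cursors c1@2 c2@6 c3@6, authorship .1...2..
Authorship (.=original, N=cursor N): . 1 . . . 2 . .
Index 5: author = 2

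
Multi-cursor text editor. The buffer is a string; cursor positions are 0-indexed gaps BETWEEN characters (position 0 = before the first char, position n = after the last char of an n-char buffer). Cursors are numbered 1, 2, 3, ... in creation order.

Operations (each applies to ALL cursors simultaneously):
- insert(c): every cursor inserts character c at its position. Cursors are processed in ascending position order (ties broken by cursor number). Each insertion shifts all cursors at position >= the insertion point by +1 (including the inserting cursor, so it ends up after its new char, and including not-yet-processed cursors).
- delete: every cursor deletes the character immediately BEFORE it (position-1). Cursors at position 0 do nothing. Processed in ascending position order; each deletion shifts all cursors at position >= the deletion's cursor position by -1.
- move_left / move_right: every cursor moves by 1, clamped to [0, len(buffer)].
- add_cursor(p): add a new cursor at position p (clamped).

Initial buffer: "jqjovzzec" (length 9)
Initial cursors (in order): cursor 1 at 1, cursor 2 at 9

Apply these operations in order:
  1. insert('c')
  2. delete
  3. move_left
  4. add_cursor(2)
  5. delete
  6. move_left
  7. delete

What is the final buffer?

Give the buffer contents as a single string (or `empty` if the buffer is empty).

Answer: jjovzc

Derivation:
After op 1 (insert('c')): buffer="jcqjovzzecc" (len 11), cursors c1@2 c2@11, authorship .1........2
After op 2 (delete): buffer="jqjovzzec" (len 9), cursors c1@1 c2@9, authorship .........
After op 3 (move_left): buffer="jqjovzzec" (len 9), cursors c1@0 c2@8, authorship .........
After op 4 (add_cursor(2)): buffer="jqjovzzec" (len 9), cursors c1@0 c3@2 c2@8, authorship .........
After op 5 (delete): buffer="jjovzzc" (len 7), cursors c1@0 c3@1 c2@6, authorship .......
After op 6 (move_left): buffer="jjovzzc" (len 7), cursors c1@0 c3@0 c2@5, authorship .......
After op 7 (delete): buffer="jjovzc" (len 6), cursors c1@0 c3@0 c2@4, authorship ......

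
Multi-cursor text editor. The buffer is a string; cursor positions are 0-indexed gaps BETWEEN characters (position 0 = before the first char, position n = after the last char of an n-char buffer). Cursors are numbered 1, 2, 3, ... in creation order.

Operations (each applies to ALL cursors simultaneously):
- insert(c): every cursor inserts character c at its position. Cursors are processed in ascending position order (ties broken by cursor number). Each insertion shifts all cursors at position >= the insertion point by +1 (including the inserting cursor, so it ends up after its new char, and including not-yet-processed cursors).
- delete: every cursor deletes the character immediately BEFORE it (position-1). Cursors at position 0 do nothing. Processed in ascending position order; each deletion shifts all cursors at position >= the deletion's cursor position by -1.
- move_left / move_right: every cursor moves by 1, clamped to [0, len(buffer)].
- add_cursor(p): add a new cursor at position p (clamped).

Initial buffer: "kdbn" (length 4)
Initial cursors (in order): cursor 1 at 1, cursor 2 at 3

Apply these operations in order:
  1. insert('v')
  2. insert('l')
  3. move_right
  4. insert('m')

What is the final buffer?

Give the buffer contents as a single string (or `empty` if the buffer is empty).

After op 1 (insert('v')): buffer="kvdbvn" (len 6), cursors c1@2 c2@5, authorship .1..2.
After op 2 (insert('l')): buffer="kvldbvln" (len 8), cursors c1@3 c2@7, authorship .11..22.
After op 3 (move_right): buffer="kvldbvln" (len 8), cursors c1@4 c2@8, authorship .11..22.
After op 4 (insert('m')): buffer="kvldmbvlnm" (len 10), cursors c1@5 c2@10, authorship .11.1.22.2

Answer: kvldmbvlnm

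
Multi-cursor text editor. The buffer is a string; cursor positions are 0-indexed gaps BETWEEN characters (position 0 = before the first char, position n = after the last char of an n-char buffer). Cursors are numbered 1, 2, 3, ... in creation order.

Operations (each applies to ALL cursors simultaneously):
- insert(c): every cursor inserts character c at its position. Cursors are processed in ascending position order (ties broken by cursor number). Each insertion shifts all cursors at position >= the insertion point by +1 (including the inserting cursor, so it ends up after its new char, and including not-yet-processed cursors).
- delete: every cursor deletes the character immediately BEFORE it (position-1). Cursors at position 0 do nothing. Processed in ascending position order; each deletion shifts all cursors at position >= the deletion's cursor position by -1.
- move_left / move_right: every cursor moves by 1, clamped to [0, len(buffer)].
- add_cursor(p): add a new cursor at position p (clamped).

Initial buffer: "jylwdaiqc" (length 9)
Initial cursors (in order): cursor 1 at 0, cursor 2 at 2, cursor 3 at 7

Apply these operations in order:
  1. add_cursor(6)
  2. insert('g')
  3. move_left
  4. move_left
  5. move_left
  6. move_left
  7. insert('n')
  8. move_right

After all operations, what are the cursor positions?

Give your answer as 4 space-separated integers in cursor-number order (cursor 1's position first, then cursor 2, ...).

Answer: 3 3 12 9

Derivation:
After op 1 (add_cursor(6)): buffer="jylwdaiqc" (len 9), cursors c1@0 c2@2 c4@6 c3@7, authorship .........
After op 2 (insert('g')): buffer="gjyglwdagigqc" (len 13), cursors c1@1 c2@4 c4@9 c3@11, authorship 1..2....4.3..
After op 3 (move_left): buffer="gjyglwdagigqc" (len 13), cursors c1@0 c2@3 c4@8 c3@10, authorship 1..2....4.3..
After op 4 (move_left): buffer="gjyglwdagigqc" (len 13), cursors c1@0 c2@2 c4@7 c3@9, authorship 1..2....4.3..
After op 5 (move_left): buffer="gjyglwdagigqc" (len 13), cursors c1@0 c2@1 c4@6 c3@8, authorship 1..2....4.3..
After op 6 (move_left): buffer="gjyglwdagigqc" (len 13), cursors c1@0 c2@0 c4@5 c3@7, authorship 1..2....4.3..
After op 7 (insert('n')): buffer="nngjyglnwdnagigqc" (len 17), cursors c1@2 c2@2 c4@8 c3@11, authorship 121..2.4..3.4.3..
After op 8 (move_right): buffer="nngjyglnwdnagigqc" (len 17), cursors c1@3 c2@3 c4@9 c3@12, authorship 121..2.4..3.4.3..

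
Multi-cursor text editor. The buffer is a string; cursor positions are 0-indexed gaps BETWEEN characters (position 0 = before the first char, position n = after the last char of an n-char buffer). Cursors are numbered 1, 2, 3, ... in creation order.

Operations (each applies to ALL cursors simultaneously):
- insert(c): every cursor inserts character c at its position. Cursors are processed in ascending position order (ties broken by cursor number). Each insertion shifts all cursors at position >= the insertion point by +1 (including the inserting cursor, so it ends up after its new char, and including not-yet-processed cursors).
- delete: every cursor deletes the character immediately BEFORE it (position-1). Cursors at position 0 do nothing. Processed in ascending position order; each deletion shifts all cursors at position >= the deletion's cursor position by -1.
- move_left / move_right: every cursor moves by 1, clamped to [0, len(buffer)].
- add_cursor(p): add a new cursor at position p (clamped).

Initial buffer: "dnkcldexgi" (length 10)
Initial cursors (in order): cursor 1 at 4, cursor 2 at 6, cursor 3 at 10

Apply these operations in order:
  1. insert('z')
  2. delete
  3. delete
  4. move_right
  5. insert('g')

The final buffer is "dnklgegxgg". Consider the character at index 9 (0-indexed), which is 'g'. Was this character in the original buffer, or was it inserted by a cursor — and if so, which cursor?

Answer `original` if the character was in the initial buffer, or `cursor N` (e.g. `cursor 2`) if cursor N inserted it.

Answer: cursor 3

Derivation:
After op 1 (insert('z')): buffer="dnkczldzexgiz" (len 13), cursors c1@5 c2@8 c3@13, authorship ....1..2....3
After op 2 (delete): buffer="dnkcldexgi" (len 10), cursors c1@4 c2@6 c3@10, authorship ..........
After op 3 (delete): buffer="dnklexg" (len 7), cursors c1@3 c2@4 c3@7, authorship .......
After op 4 (move_right): buffer="dnklexg" (len 7), cursors c1@4 c2@5 c3@7, authorship .......
After op 5 (insert('g')): buffer="dnklgegxgg" (len 10), cursors c1@5 c2@7 c3@10, authorship ....1.2..3
Authorship (.=original, N=cursor N): . . . . 1 . 2 . . 3
Index 9: author = 3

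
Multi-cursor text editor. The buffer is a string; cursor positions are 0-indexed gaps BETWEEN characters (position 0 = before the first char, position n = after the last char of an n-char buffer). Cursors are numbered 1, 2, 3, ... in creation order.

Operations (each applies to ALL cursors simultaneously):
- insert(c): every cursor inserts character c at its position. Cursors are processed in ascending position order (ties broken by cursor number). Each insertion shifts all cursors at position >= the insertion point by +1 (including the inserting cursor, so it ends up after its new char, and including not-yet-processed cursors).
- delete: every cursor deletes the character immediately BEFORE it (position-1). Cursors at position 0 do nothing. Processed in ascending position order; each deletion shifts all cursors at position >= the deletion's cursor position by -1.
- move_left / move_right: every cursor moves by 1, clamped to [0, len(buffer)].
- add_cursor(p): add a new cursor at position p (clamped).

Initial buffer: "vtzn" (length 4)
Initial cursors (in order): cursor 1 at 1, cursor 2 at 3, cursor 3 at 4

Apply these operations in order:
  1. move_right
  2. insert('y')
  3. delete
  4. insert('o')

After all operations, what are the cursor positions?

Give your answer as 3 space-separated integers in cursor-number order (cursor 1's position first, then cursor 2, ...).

Answer: 3 7 7

Derivation:
After op 1 (move_right): buffer="vtzn" (len 4), cursors c1@2 c2@4 c3@4, authorship ....
After op 2 (insert('y')): buffer="vtyznyy" (len 7), cursors c1@3 c2@7 c3@7, authorship ..1..23
After op 3 (delete): buffer="vtzn" (len 4), cursors c1@2 c2@4 c3@4, authorship ....
After op 4 (insert('o')): buffer="vtoznoo" (len 7), cursors c1@3 c2@7 c3@7, authorship ..1..23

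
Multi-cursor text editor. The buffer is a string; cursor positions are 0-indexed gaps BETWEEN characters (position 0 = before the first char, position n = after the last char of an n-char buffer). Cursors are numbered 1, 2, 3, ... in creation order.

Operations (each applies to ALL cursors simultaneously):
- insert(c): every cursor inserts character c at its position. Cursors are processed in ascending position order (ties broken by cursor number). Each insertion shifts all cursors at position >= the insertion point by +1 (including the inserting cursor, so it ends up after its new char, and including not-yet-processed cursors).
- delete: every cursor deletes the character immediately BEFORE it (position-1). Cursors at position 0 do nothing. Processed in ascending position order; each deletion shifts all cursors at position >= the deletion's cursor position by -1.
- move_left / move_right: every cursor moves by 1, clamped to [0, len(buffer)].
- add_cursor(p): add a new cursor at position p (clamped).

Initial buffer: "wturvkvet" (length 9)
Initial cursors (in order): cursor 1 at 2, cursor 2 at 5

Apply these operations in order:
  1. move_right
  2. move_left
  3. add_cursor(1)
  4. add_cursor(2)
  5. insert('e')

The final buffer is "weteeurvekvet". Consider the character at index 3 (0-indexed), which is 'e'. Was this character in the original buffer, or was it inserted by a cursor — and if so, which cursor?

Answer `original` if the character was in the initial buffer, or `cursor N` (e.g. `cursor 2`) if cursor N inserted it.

Answer: cursor 1

Derivation:
After op 1 (move_right): buffer="wturvkvet" (len 9), cursors c1@3 c2@6, authorship .........
After op 2 (move_left): buffer="wturvkvet" (len 9), cursors c1@2 c2@5, authorship .........
After op 3 (add_cursor(1)): buffer="wturvkvet" (len 9), cursors c3@1 c1@2 c2@5, authorship .........
After op 4 (add_cursor(2)): buffer="wturvkvet" (len 9), cursors c3@1 c1@2 c4@2 c2@5, authorship .........
After op 5 (insert('e')): buffer="weteeurvekvet" (len 13), cursors c3@2 c1@5 c4@5 c2@9, authorship .3.14...2....
Authorship (.=original, N=cursor N): . 3 . 1 4 . . . 2 . . . .
Index 3: author = 1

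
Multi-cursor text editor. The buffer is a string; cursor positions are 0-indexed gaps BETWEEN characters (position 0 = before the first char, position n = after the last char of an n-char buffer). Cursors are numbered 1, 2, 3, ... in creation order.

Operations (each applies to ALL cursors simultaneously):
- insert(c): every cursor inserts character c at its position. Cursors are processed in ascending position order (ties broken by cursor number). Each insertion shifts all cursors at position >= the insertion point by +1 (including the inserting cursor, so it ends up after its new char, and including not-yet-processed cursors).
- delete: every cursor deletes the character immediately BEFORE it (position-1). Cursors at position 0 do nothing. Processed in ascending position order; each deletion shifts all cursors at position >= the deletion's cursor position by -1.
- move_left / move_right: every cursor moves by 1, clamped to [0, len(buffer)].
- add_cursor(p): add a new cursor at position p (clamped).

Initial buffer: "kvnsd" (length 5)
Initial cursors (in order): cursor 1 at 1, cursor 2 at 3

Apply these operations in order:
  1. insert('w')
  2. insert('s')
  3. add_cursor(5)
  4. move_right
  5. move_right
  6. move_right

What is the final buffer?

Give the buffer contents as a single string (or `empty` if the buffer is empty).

Answer: kwsvnwssd

Derivation:
After op 1 (insert('w')): buffer="kwvnwsd" (len 7), cursors c1@2 c2@5, authorship .1..2..
After op 2 (insert('s')): buffer="kwsvnwssd" (len 9), cursors c1@3 c2@7, authorship .11..22..
After op 3 (add_cursor(5)): buffer="kwsvnwssd" (len 9), cursors c1@3 c3@5 c2@7, authorship .11..22..
After op 4 (move_right): buffer="kwsvnwssd" (len 9), cursors c1@4 c3@6 c2@8, authorship .11..22..
After op 5 (move_right): buffer="kwsvnwssd" (len 9), cursors c1@5 c3@7 c2@9, authorship .11..22..
After op 6 (move_right): buffer="kwsvnwssd" (len 9), cursors c1@6 c3@8 c2@9, authorship .11..22..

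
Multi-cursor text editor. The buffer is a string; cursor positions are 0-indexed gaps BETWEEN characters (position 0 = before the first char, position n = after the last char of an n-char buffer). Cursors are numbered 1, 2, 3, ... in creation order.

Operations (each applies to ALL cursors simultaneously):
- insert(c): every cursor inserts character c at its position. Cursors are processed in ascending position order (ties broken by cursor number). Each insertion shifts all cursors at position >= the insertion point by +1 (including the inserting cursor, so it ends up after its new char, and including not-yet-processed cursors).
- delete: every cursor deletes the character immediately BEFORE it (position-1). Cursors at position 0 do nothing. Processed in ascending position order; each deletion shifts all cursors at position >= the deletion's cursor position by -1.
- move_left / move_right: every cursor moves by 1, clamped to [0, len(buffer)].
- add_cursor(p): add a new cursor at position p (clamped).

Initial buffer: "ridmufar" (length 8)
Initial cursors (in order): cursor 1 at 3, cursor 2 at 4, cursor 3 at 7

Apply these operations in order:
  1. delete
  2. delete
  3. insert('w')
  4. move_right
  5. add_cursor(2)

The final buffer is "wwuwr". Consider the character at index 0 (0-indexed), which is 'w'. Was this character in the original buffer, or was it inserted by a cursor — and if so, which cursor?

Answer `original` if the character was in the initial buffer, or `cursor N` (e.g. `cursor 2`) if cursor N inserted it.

Answer: cursor 1

Derivation:
After op 1 (delete): buffer="riufr" (len 5), cursors c1@2 c2@2 c3@4, authorship .....
After op 2 (delete): buffer="ur" (len 2), cursors c1@0 c2@0 c3@1, authorship ..
After op 3 (insert('w')): buffer="wwuwr" (len 5), cursors c1@2 c2@2 c3@4, authorship 12.3.
After op 4 (move_right): buffer="wwuwr" (len 5), cursors c1@3 c2@3 c3@5, authorship 12.3.
After op 5 (add_cursor(2)): buffer="wwuwr" (len 5), cursors c4@2 c1@3 c2@3 c3@5, authorship 12.3.
Authorship (.=original, N=cursor N): 1 2 . 3 .
Index 0: author = 1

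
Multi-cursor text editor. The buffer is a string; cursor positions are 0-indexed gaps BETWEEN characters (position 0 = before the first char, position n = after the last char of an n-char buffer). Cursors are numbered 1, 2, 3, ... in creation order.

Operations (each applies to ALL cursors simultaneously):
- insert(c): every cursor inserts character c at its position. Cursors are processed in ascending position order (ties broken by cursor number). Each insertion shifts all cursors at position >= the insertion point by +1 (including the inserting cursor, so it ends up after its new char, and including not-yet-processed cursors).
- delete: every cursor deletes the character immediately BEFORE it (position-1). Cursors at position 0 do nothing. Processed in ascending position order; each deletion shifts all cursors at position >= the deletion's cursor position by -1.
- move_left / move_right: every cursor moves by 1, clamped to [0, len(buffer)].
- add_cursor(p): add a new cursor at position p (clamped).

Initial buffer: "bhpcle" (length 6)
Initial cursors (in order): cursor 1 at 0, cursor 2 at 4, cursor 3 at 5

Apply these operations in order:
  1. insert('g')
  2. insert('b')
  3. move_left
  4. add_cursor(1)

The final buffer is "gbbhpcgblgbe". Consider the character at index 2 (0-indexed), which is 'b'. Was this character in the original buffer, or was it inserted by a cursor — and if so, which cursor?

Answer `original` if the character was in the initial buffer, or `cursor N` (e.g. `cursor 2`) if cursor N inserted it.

Answer: original

Derivation:
After op 1 (insert('g')): buffer="gbhpcglge" (len 9), cursors c1@1 c2@6 c3@8, authorship 1....2.3.
After op 2 (insert('b')): buffer="gbbhpcgblgbe" (len 12), cursors c1@2 c2@8 c3@11, authorship 11....22.33.
After op 3 (move_left): buffer="gbbhpcgblgbe" (len 12), cursors c1@1 c2@7 c3@10, authorship 11....22.33.
After op 4 (add_cursor(1)): buffer="gbbhpcgblgbe" (len 12), cursors c1@1 c4@1 c2@7 c3@10, authorship 11....22.33.
Authorship (.=original, N=cursor N): 1 1 . . . . 2 2 . 3 3 .
Index 2: author = original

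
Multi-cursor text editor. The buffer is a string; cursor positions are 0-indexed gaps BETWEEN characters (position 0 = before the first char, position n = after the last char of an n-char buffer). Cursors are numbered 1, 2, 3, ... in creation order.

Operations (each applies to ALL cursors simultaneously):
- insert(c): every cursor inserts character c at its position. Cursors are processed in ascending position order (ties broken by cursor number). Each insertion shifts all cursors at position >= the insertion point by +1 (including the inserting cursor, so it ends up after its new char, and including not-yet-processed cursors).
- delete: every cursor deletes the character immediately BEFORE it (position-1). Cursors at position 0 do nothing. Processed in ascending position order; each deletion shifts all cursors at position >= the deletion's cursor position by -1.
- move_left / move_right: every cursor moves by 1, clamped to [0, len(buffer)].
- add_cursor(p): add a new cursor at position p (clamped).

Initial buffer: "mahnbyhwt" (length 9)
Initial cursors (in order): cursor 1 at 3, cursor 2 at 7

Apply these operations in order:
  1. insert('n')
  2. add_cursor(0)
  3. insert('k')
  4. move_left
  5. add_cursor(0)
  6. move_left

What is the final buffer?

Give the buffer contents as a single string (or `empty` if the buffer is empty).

Answer: kmahnknbyhnkwt

Derivation:
After op 1 (insert('n')): buffer="mahnnbyhnwt" (len 11), cursors c1@4 c2@9, authorship ...1....2..
After op 2 (add_cursor(0)): buffer="mahnnbyhnwt" (len 11), cursors c3@0 c1@4 c2@9, authorship ...1....2..
After op 3 (insert('k')): buffer="kmahnknbyhnkwt" (len 14), cursors c3@1 c1@6 c2@12, authorship 3...11....22..
After op 4 (move_left): buffer="kmahnknbyhnkwt" (len 14), cursors c3@0 c1@5 c2@11, authorship 3...11....22..
After op 5 (add_cursor(0)): buffer="kmahnknbyhnkwt" (len 14), cursors c3@0 c4@0 c1@5 c2@11, authorship 3...11....22..
After op 6 (move_left): buffer="kmahnknbyhnkwt" (len 14), cursors c3@0 c4@0 c1@4 c2@10, authorship 3...11....22..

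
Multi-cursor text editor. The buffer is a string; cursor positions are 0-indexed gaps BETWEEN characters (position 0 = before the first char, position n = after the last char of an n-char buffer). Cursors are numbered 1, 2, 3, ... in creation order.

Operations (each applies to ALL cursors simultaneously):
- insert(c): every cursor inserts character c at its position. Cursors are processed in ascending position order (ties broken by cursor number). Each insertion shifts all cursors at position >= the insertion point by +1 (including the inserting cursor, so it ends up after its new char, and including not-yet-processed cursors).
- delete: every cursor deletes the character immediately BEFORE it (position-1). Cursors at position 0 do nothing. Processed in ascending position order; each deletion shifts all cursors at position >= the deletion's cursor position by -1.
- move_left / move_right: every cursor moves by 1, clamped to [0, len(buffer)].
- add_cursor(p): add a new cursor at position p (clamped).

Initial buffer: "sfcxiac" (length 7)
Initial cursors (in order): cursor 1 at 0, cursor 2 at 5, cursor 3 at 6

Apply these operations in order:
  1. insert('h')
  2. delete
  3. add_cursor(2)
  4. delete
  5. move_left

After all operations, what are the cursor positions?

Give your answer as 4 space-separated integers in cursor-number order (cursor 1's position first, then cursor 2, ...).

After op 1 (insert('h')): buffer="hsfcxihahc" (len 10), cursors c1@1 c2@7 c3@9, authorship 1.....2.3.
After op 2 (delete): buffer="sfcxiac" (len 7), cursors c1@0 c2@5 c3@6, authorship .......
After op 3 (add_cursor(2)): buffer="sfcxiac" (len 7), cursors c1@0 c4@2 c2@5 c3@6, authorship .......
After op 4 (delete): buffer="scxc" (len 4), cursors c1@0 c4@1 c2@3 c3@3, authorship ....
After op 5 (move_left): buffer="scxc" (len 4), cursors c1@0 c4@0 c2@2 c3@2, authorship ....

Answer: 0 2 2 0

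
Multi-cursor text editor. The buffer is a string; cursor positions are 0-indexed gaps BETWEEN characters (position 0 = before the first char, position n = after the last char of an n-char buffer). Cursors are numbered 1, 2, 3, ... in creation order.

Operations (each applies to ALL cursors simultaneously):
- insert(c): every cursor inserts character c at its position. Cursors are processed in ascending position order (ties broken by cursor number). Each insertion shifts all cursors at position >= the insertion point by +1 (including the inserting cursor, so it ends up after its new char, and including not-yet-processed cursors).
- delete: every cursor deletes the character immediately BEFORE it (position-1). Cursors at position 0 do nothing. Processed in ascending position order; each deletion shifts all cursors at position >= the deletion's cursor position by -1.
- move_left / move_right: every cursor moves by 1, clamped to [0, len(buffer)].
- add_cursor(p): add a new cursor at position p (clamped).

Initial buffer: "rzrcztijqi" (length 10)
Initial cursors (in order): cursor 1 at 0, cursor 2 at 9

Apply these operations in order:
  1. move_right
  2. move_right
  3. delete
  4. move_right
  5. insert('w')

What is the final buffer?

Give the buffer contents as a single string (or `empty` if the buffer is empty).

Answer: rrwcztijqw

Derivation:
After op 1 (move_right): buffer="rzrcztijqi" (len 10), cursors c1@1 c2@10, authorship ..........
After op 2 (move_right): buffer="rzrcztijqi" (len 10), cursors c1@2 c2@10, authorship ..........
After op 3 (delete): buffer="rrcztijq" (len 8), cursors c1@1 c2@8, authorship ........
After op 4 (move_right): buffer="rrcztijq" (len 8), cursors c1@2 c2@8, authorship ........
After op 5 (insert('w')): buffer="rrwcztijqw" (len 10), cursors c1@3 c2@10, authorship ..1......2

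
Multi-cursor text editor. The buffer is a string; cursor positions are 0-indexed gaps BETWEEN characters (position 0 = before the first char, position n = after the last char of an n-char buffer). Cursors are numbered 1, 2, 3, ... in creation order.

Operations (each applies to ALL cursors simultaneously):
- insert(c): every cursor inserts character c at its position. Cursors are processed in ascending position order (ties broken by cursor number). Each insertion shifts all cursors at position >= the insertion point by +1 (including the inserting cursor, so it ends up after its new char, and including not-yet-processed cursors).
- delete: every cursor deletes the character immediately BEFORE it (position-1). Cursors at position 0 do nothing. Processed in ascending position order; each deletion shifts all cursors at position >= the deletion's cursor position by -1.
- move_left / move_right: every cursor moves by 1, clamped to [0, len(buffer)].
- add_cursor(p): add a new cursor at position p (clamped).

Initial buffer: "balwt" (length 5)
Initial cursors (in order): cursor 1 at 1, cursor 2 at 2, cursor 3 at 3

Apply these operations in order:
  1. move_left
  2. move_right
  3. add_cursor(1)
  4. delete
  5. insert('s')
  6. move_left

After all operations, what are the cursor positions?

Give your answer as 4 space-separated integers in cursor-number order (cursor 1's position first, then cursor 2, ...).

Answer: 3 3 3 3

Derivation:
After op 1 (move_left): buffer="balwt" (len 5), cursors c1@0 c2@1 c3@2, authorship .....
After op 2 (move_right): buffer="balwt" (len 5), cursors c1@1 c2@2 c3@3, authorship .....
After op 3 (add_cursor(1)): buffer="balwt" (len 5), cursors c1@1 c4@1 c2@2 c3@3, authorship .....
After op 4 (delete): buffer="wt" (len 2), cursors c1@0 c2@0 c3@0 c4@0, authorship ..
After op 5 (insert('s')): buffer="sssswt" (len 6), cursors c1@4 c2@4 c3@4 c4@4, authorship 1234..
After op 6 (move_left): buffer="sssswt" (len 6), cursors c1@3 c2@3 c3@3 c4@3, authorship 1234..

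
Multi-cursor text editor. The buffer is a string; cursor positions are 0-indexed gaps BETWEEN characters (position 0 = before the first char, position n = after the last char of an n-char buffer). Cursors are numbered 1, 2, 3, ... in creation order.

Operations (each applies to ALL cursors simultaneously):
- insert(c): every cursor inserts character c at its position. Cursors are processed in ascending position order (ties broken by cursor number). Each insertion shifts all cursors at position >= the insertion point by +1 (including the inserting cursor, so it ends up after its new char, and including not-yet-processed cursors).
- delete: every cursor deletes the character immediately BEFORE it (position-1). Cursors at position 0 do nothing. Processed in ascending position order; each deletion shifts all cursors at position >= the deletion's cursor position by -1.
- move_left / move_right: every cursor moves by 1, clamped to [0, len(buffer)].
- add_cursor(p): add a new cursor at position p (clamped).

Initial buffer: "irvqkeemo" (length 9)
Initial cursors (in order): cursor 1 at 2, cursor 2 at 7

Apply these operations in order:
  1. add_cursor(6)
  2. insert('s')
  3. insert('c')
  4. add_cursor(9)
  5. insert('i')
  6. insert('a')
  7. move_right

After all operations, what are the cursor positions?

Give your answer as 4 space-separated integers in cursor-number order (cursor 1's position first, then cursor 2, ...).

After op 1 (add_cursor(6)): buffer="irvqkeemo" (len 9), cursors c1@2 c3@6 c2@7, authorship .........
After op 2 (insert('s')): buffer="irsvqkesesmo" (len 12), cursors c1@3 c3@8 c2@10, authorship ..1....3.2..
After op 3 (insert('c')): buffer="irscvqkescescmo" (len 15), cursors c1@4 c3@10 c2@13, authorship ..11....33.22..
After op 4 (add_cursor(9)): buffer="irscvqkescescmo" (len 15), cursors c1@4 c4@9 c3@10 c2@13, authorship ..11....33.22..
After op 5 (insert('i')): buffer="irscivqkesiciescimo" (len 19), cursors c1@5 c4@11 c3@13 c2@17, authorship ..111....3433.222..
After op 6 (insert('a')): buffer="irsciavqkesiaciaesciamo" (len 23), cursors c1@6 c4@13 c3@16 c2@21, authorship ..1111....344333.2222..
After op 7 (move_right): buffer="irsciavqkesiaciaesciamo" (len 23), cursors c1@7 c4@14 c3@17 c2@22, authorship ..1111....344333.2222..

Answer: 7 22 17 14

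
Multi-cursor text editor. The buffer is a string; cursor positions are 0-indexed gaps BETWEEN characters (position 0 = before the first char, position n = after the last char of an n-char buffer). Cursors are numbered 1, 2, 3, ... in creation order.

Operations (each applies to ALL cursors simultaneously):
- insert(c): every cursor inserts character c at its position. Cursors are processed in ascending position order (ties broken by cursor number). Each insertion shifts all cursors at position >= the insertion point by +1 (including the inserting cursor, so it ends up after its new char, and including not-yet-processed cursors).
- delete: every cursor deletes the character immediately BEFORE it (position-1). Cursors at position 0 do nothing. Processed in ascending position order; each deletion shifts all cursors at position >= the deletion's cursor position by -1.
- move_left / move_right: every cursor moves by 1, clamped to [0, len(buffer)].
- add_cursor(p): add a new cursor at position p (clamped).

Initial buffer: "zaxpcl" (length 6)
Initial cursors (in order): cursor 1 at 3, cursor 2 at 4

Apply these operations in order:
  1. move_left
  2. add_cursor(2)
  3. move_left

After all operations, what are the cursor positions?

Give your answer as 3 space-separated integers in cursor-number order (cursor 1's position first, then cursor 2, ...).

After op 1 (move_left): buffer="zaxpcl" (len 6), cursors c1@2 c2@3, authorship ......
After op 2 (add_cursor(2)): buffer="zaxpcl" (len 6), cursors c1@2 c3@2 c2@3, authorship ......
After op 3 (move_left): buffer="zaxpcl" (len 6), cursors c1@1 c3@1 c2@2, authorship ......

Answer: 1 2 1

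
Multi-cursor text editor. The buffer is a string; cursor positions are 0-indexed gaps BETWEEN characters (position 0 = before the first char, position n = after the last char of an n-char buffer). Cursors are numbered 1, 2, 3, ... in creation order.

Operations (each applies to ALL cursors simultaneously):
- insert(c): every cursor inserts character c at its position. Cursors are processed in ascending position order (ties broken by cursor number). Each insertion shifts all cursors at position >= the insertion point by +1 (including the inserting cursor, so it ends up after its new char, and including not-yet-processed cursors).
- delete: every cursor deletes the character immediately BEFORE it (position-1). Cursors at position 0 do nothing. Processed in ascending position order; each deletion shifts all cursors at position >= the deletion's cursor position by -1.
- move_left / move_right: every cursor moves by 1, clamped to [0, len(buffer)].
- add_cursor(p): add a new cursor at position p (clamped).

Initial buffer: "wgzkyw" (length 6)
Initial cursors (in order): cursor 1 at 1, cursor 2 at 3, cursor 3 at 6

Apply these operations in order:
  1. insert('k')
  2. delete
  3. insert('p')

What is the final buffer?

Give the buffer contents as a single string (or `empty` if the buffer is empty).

After op 1 (insert('k')): buffer="wkgzkkywk" (len 9), cursors c1@2 c2@5 c3@9, authorship .1..2...3
After op 2 (delete): buffer="wgzkyw" (len 6), cursors c1@1 c2@3 c3@6, authorship ......
After op 3 (insert('p')): buffer="wpgzpkywp" (len 9), cursors c1@2 c2@5 c3@9, authorship .1..2...3

Answer: wpgzpkywp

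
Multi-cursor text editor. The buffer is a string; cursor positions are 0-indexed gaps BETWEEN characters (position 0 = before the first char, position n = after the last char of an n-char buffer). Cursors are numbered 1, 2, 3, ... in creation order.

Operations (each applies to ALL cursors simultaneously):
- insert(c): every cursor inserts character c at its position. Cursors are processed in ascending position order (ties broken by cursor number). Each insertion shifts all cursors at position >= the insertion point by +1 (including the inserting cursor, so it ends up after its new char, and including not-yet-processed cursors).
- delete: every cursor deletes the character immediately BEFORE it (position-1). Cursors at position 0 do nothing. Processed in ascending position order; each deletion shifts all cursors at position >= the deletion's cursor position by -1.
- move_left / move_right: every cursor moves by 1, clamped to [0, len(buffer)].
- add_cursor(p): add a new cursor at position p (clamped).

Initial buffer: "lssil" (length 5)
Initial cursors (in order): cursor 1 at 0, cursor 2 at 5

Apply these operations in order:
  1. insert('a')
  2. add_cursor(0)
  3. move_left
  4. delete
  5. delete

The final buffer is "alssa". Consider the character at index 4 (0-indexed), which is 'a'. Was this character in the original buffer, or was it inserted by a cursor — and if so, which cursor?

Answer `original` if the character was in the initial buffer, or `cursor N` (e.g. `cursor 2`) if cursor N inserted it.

Answer: cursor 2

Derivation:
After op 1 (insert('a')): buffer="alssila" (len 7), cursors c1@1 c2@7, authorship 1.....2
After op 2 (add_cursor(0)): buffer="alssila" (len 7), cursors c3@0 c1@1 c2@7, authorship 1.....2
After op 3 (move_left): buffer="alssila" (len 7), cursors c1@0 c3@0 c2@6, authorship 1.....2
After op 4 (delete): buffer="alssia" (len 6), cursors c1@0 c3@0 c2@5, authorship 1....2
After op 5 (delete): buffer="alssa" (len 5), cursors c1@0 c3@0 c2@4, authorship 1...2
Authorship (.=original, N=cursor N): 1 . . . 2
Index 4: author = 2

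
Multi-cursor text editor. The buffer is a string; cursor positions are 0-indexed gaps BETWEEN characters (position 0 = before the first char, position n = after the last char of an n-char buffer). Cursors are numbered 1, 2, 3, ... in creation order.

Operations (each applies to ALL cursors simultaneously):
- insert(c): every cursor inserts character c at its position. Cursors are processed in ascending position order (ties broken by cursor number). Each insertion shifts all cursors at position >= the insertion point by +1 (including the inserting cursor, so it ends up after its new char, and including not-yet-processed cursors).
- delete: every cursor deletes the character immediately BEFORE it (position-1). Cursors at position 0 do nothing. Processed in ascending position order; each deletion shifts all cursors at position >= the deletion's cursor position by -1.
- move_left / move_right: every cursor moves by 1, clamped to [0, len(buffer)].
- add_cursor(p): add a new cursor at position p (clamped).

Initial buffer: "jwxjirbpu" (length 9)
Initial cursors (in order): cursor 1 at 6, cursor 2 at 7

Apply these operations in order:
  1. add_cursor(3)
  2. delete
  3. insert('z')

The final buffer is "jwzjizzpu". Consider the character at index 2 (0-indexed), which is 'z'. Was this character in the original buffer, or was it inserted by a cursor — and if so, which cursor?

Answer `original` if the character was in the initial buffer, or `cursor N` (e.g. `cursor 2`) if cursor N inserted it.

After op 1 (add_cursor(3)): buffer="jwxjirbpu" (len 9), cursors c3@3 c1@6 c2@7, authorship .........
After op 2 (delete): buffer="jwjipu" (len 6), cursors c3@2 c1@4 c2@4, authorship ......
After op 3 (insert('z')): buffer="jwzjizzpu" (len 9), cursors c3@3 c1@7 c2@7, authorship ..3..12..
Authorship (.=original, N=cursor N): . . 3 . . 1 2 . .
Index 2: author = 3

Answer: cursor 3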